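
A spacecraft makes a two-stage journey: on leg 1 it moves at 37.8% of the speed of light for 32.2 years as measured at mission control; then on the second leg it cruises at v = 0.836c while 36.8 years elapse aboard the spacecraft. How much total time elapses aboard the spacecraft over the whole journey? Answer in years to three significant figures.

Leg 1: β = 0.378; γ = 1/√(1 − 0.378²) = 1/√0.8571 = 1.080; τ_1 = 32.2/1.080 = 29.81 years.
Leg 2: 36.8 years is already measured aboard the spacecraft.
Total: 29.81 + 36.80 years.

τ = 66.6 years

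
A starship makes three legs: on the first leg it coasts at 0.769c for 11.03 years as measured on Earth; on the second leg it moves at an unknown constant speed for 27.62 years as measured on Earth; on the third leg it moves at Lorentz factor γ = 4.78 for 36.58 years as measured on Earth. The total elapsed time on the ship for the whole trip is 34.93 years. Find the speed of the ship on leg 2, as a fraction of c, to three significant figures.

Leg 1: γ = 1/√(1 − 0.769²) = 1/√0.4086 = 1.564; τ_1 = 11.03/1.564 = 7.051 years.
Leg 2: speed unknown; τ_2 = 27.62/γ_2.
Leg 3: γ = 4.78; τ_3 = 36.58/4.780 = 7.653 years.
Total proper time: 7.051 + τ_2 + 7.653 = 34.93, so τ_2 = 34.93 − 14.70 = 20.23 years.
γ_2 = 27.62/20.23 = 1.366; β = √(1 − 1/γ²) = √0.4637.

β = 0.681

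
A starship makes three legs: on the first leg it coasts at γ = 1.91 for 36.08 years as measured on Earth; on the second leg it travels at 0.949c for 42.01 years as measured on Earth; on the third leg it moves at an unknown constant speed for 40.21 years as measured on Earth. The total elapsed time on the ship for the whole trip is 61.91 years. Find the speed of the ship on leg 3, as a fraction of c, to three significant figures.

β = 0.672

Leg 1: γ = 1.91; τ_1 = 36.08/1.910 = 18.89 years.
Leg 2: γ = 1/√(1 − 0.949²) = 1/√0.09940 = 3.172; τ_2 = 42.01/3.172 = 13.24 years.
Leg 3: speed unknown; τ_3 = 40.21/γ_3.
Total proper time: 18.89 + 13.24 + τ_3 = 61.91, so τ_3 = 61.91 − 32.13 = 29.78 years.
γ_3 = 40.21/29.78 = 1.350; β = √(1 − 1/γ²) = √0.4517.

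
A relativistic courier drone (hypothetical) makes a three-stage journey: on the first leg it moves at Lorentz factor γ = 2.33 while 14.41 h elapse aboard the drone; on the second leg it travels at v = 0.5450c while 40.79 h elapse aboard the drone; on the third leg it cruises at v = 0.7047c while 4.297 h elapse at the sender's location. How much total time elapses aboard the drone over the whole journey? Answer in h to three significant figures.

τ = 58.2 h

Leg 1: 14.41 h is already measured aboard the drone.
Leg 2: 40.79 h is already measured aboard the drone.
Leg 3: γ = 1/√(1 − 0.7047²) = 1/√0.5034 = 1.409; τ_3 = 4.297/1.409 = 3.049 h.
Total: 14.41 + 40.79 + 3.049 h.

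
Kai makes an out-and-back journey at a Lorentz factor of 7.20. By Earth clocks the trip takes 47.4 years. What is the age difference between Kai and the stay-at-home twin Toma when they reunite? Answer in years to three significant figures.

Δt − τ = 40.8 years

γ = 7.20
Kai's elapsed proper time: τ = 47.4/7.200 = 6.583 years.
Age gap = Δt − τ = 47.4 − 6.583 years.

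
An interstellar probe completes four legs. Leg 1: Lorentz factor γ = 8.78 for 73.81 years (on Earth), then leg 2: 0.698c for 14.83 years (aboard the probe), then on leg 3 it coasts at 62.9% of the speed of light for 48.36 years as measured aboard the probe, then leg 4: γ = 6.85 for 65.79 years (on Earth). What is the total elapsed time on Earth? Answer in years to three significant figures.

Δt = 223 years

Leg 1: 73.81 years is already measured on Earth.
Leg 2: γ = 1/√(1 − 0.698²) = 1/√0.5128 = 1.396; Δt_2 = 1.396 × 14.83 = 20.71 years.
Leg 3: β = 0.629; γ = 1/√(1 − 0.629²) = 1/√0.6044 = 1.286; Δt_3 = 1.286 × 48.36 = 62.21 years.
Leg 4: 65.79 years is already measured on Earth.
Total: 73.81 + 20.71 + 62.21 + 65.79 years.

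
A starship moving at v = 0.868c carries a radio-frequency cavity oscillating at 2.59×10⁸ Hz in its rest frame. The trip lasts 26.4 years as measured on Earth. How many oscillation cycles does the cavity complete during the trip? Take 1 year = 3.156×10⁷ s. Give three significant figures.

N = 1.07×10¹⁷

γ = 1/√(1 − 0.868²) = 1/√0.2466 = 2.014
The oscillator's own cycle count is N = f × τ where τ is the proper time on the ship. τ = Δt/γ = 26.4/2.014 = 13.11 years = 4.137×10⁸ s.
N = 2.59×10⁸ × 4.137×10⁸ = 1.072×10¹⁷.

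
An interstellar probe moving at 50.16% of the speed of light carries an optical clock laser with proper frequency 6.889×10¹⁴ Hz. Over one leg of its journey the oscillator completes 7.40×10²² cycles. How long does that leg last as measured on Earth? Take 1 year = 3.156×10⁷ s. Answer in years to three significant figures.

β = 0.5016; γ = 1/√(1 − 0.5016²) = 1/√0.7484 = 1.156
Proper time for N cycles: τ = N/f = 7.40×10²²/(6.889×10¹⁴) = 1.074×10⁸ s = 3.404 years.
Lab-frame duration Δt = γτ = 1.156 × 3.404 = 3.934 years.

Δt = 3.93 years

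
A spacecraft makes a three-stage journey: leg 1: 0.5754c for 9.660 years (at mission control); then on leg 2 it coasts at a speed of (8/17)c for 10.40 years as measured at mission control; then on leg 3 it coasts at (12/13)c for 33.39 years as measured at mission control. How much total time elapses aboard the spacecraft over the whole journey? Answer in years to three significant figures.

τ = 29.9 years

Leg 1: γ = 1/√(1 − 0.5754²) = 1/√0.6689 = 1.223; τ_1 = 9.660/1.223 = 7.901 years.
Leg 2: γ = 1/√(1 − (8/17)²) = 17/15 ≈ 1.133; τ_2 = 10.40/1.133 = 9.176 years.
Leg 3: γ = 1/√(1 − (12/13)²) = 13/5 = 2.600; τ_3 = 33.39/2.600 = 12.84 years.
Total: 7.901 + 9.176 + 12.84 years.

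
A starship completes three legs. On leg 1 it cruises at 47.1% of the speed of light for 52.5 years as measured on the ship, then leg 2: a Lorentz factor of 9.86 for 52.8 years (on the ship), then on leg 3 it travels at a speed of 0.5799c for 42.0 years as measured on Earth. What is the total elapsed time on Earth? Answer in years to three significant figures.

Leg 1: β = 0.471; γ = 1/√(1 − 0.471²) = 1/√0.7782 = 1.134; Δt_1 = 1.134 × 52.5 = 59.51 years.
Leg 2: γ = 9.86; Δt_2 = 9.860 × 52.8 = 520.6 years.
Leg 3: 42.0 years is already measured on Earth.
Total: 59.51 + 520.6 + 42.00 years.

Δt = 622 years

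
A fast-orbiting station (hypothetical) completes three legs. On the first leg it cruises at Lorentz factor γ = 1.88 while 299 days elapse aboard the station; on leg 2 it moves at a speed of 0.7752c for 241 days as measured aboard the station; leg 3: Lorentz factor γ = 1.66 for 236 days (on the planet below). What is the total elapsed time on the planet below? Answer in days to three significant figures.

Δt = 1180 days

Leg 1: γ = 1.88; Δt_1 = 1.880 × 299 = 562.1 days.
Leg 2: γ = 1/√(1 − 0.7752²) = 1/√0.3991 = 1.583; Δt_2 = 1.583 × 241 = 381.5 days.
Leg 3: 236 days is already measured on the planet below.
Total: 562.1 + 381.5 + 236.0 days.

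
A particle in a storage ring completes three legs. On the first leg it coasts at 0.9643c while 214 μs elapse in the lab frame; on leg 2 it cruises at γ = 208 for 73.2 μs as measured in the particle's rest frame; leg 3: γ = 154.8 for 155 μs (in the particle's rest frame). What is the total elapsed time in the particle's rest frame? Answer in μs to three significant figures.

Leg 1: γ = 1/√(1 − 0.9643²) = 1/√0.07013 = 3.776; τ_1 = 214/3.776 = 56.67 μs.
Leg 2: 73.2 μs is already measured in the particle's rest frame.
Leg 3: 155 μs is already measured in the particle's rest frame.
Total: 56.67 + 73.20 + 155.0 μs.

τ = 285 μs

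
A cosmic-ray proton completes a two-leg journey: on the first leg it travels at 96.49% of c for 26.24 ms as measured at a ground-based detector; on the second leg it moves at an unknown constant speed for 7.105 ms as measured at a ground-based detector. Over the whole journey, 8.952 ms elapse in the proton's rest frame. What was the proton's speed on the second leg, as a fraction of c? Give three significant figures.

Leg 1: β = 0.9649; γ = 1/√(1 − 0.9649²) = 1/√0.06897 = 3.808; τ_1 = 26.24/3.808 = 6.891 ms.
Leg 2: speed unknown; τ_2 = 7.105/γ_2.
Total proper time: 6.891 + τ_2 = 8.952, so τ_2 = 8.952 − 6.891 = 2.061 ms.
γ_2 = 7.105/2.061 = 3.447; β = √(1 − 1/γ²) = √0.9159.

β = 0.957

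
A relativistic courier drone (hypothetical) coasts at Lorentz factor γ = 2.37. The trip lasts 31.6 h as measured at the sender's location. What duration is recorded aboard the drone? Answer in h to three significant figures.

γ = 2.37
The interval measured at the sender's location is the dilated one; the clock aboard the drone measures the proper time τ = Δt/γ = 31.6/2.370 h.

τ = 13.3 h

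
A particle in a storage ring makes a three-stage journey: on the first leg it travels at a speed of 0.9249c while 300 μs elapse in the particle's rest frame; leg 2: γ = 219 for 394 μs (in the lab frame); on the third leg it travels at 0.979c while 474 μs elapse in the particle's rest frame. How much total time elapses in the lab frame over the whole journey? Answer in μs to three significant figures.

Leg 1: γ = 1/√(1 − 0.9249²) = 1/√0.1446 = 2.630; Δt_1 = 2.630 × 300 = 789.0 μs.
Leg 2: 394 μs is already measured in the lab frame.
Leg 3: γ = 1/√(1 − 0.979²) = 1/√0.04156 = 4.905; Δt_3 = 4.905 × 474 = 2325 μs.
Total: 789.0 + 394.0 + 2325 μs.

Δt = 3510 μs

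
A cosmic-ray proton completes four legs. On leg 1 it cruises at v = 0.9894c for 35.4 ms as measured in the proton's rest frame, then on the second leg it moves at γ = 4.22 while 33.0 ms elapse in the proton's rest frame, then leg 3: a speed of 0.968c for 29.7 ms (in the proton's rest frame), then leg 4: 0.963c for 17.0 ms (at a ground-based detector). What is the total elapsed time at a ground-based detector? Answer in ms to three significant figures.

Δt = 518 ms

Leg 1: γ = 1/√(1 − 0.9894²) = 1/√0.02109 = 6.886; Δt_1 = 6.886 × 35.4 = 243.8 ms.
Leg 2: γ = 4.22; Δt_2 = 4.220 × 33.0 = 139.3 ms.
Leg 3: γ = 1/√(1 − 0.968²) = 1/√0.06298 = 3.985; Δt_3 = 3.985 × 29.7 = 118.4 ms.
Leg 4: 17.0 ms is already measured at a ground-based detector.
Total: 243.8 + 139.3 + 118.4 + 17.00 ms.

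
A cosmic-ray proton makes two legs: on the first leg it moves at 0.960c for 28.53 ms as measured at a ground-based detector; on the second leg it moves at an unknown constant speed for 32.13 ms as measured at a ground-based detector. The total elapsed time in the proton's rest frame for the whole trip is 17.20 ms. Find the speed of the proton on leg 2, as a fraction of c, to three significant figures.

β = 0.958

Leg 1: γ = 1/√(1 − 0.960²) = 25/7 ≈ 3.571; τ_1 = 28.53/3.571 = 7.988 ms.
Leg 2: speed unknown; τ_2 = 32.13/γ_2.
Total proper time: 7.988 + τ_2 = 17.20, so τ_2 = 17.20 − 7.988 = 9.212 ms.
γ_2 = 32.13/9.212 = 3.488; β = √(1 − 1/γ²) = √0.9178.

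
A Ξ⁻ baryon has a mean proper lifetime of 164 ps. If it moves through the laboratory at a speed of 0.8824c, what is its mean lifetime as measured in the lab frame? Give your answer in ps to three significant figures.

Δt = 349 ps

γ = 1/√(1 − 0.8824²) = 1/√0.2214 = 2.125
The rest-frame lifetime is the proper time; the lab measures the dilated interval Δt = γτ₀ = 2.125 × 164 ps.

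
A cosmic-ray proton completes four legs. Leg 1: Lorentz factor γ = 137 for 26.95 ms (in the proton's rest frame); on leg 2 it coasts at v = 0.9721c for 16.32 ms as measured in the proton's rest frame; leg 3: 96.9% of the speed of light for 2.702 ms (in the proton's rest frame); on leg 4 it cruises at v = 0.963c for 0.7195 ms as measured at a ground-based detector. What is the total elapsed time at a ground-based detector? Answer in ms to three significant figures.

Δt = 3770 ms

Leg 1: γ = 137; Δt_1 = 137.0 × 26.95 = 3692 ms.
Leg 2: γ = 1/√(1 − 0.9721²) = 1/√0.05502 = 4.263; Δt_2 = 4.263 × 16.32 = 69.58 ms.
Leg 3: β = 0.969; γ = 1/√(1 − 0.969²) = 1/√0.06104 = 4.048; Δt_3 = 4.048 × 2.702 = 10.94 ms.
Leg 4: 0.7195 ms is already measured at a ground-based detector.
Total: 3692 + 69.58 + 10.94 + 0.7195 ms.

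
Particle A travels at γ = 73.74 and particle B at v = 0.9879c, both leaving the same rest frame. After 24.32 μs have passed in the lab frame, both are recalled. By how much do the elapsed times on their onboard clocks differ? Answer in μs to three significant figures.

|τ_A − τ_B| = 3.44 μs

A: γ = 73.74; τ_A = 24.32/73.74 = 0.3298 μs.
B: γ = 1/√(1 − 0.9879²) = 1/√0.02405 = 6.448; τ_B = 24.32/6.448 = 3.772 μs.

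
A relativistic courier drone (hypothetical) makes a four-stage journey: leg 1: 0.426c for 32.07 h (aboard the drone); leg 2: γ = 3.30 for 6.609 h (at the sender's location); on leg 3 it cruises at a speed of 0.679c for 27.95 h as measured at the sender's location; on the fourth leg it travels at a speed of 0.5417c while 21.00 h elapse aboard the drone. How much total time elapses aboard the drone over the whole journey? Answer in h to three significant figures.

Leg 1: 32.07 h is already measured aboard the drone.
Leg 2: γ = 3.30; τ_2 = 6.609/3.300 = 2.003 h.
Leg 3: γ = 1/√(1 − 0.679²) = 1/√0.5390 = 1.362; τ_3 = 27.95/1.362 = 20.52 h.
Leg 4: 21.00 h is already measured aboard the drone.
Total: 32.07 + 2.003 + 20.52 + 21.00 h.

τ = 75.6 h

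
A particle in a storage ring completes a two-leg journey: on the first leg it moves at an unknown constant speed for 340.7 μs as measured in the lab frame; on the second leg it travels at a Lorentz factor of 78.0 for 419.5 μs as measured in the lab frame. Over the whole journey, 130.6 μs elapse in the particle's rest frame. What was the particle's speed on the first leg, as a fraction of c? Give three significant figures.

Leg 1: speed unknown; τ_1 = 340.7/γ_1.
Leg 2: γ = 78.0; τ_2 = 419.5/78.00 = 5.378 μs.
Total proper time: τ_1 + 5.378 = 130.6, so τ_1 = 130.6 − 5.378 = 125.2 μs.
γ_1 = 340.7/125.2 = 2.721; β = √(1 − 1/γ²) = √0.8649.

β = 0.930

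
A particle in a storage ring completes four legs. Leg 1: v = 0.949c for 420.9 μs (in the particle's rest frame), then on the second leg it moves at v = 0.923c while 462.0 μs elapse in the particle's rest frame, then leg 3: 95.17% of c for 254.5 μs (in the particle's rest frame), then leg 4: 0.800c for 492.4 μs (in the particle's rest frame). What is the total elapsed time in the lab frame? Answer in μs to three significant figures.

Leg 1: γ = 1/√(1 − 0.949²) = 1/√0.09940 = 3.172; Δt_1 = 3.172 × 420.9 = 1335 μs.
Leg 2: γ = 1/√(1 − 0.923²) = 1/√0.1481 = 2.599; Δt_2 = 2.599 × 462.0 = 1201 μs.
Leg 3: β = 0.9517; γ = 1/√(1 − 0.9517²) = 1/√0.09427 = 3.257; Δt_3 = 3.257 × 254.5 = 828.9 μs.
Leg 4: γ = 1/√(1 − 0.800²) = 5/3 ≈ 1.667; Δt_4 = 1.667 × 492.4 = 820.7 μs.
Total: 1335 + 1201 + 828.9 + 820.7 μs.

Δt = 4190 μs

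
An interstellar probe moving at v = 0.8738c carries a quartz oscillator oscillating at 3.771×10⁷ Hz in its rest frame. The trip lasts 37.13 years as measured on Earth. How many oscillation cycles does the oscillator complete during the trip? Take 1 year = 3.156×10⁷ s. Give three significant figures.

γ = 1/√(1 − 0.8738²) = 1/√0.2365 = 2.056
The oscillator's own cycle count is N = f × τ where τ is the proper time aboard the probe. τ = Δt/γ = 37.13/2.056 = 18.06 years = 5.698×10⁸ s.
N = 3.771×10⁷ × 5.698×10⁸ = 2.149×10¹⁶.

N = 2.15×10¹⁶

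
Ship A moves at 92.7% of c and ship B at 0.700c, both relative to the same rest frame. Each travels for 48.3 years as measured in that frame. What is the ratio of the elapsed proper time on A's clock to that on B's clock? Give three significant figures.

τ_A/τ_B = 0.525

A: β = 0.927; γ = 1/√(1 − 0.927²) = 1/√0.1407 = 2.666. B: γ = 1/√(1 − 0.700²) = 1/√0.5100 = 1.400.
τ_A/τ_B = γ_B/γ_A = 1.400/2.666 = 0.5252, so τ_A/τ_B = 0.5252.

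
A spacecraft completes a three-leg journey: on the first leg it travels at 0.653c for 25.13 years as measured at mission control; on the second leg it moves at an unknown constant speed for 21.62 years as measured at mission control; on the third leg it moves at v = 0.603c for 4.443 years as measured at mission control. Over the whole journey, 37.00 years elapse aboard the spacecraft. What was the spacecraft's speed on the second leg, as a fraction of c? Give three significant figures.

Leg 1: γ = 1/√(1 − 0.653²) = 1/√0.5736 = 1.320; τ_1 = 25.13/1.320 = 19.03 years.
Leg 2: speed unknown; τ_2 = 21.62/γ_2.
Leg 3: γ = 1/√(1 − 0.603²) = 1/√0.6364 = 1.254; τ_3 = 4.443/1.254 = 3.544 years.
Total proper time: 19.03 + τ_2 + 3.544 = 37.00, so τ_2 = 37.00 − 22.58 = 14.42 years.
γ_2 = 21.62/14.42 = 1.499; β = √(1 − 1/γ²) = √0.5549.

β = 0.745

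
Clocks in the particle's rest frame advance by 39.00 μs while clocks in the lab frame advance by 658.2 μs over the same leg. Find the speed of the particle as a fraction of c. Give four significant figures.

The proper time is measured in the particle's rest frame (both events occur at the particle's location); Δt is measured in the lab frame. γ = Δt/τ = 658.2/39.00 = 16.88.
β = √(1 − 1/γ²) = √(1 − 0.003511) = √0.9965

β = 0.9982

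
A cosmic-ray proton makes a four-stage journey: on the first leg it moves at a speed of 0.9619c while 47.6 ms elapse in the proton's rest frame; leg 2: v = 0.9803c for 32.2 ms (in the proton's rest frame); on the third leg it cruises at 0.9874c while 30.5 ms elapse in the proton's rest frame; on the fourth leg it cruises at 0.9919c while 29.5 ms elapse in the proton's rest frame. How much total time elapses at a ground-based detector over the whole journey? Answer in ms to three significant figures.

Δt = 762 ms

Leg 1: γ = 1/√(1 − 0.9619²) = 1/√0.07475 = 3.658; Δt_1 = 3.658 × 47.6 = 174.1 ms.
Leg 2: γ = 1/√(1 − 0.9803²) = 1/√0.03901 = 5.063; Δt_2 = 5.063 × 32.2 = 163.0 ms.
Leg 3: γ = 1/√(1 − 0.9874²) = 1/√0.02504 = 6.319; Δt_3 = 6.319 × 30.5 = 192.7 ms.
Leg 4: γ = 1/√(1 − 0.9919²) = 1/√0.01613 = 7.873; Δt_4 = 7.873 × 29.5 = 232.2 ms.
Total: 174.1 + 163.0 + 192.7 + 232.2 ms.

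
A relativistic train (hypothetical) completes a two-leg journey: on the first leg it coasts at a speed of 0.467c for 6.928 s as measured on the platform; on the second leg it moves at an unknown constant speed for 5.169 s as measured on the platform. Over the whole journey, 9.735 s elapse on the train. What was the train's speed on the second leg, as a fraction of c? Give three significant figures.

β = 0.716

Leg 1: γ = 1/√(1 − 0.467²) = 1/√0.7819 = 1.131; τ_1 = 6.928/1.131 = 6.126 s.
Leg 2: speed unknown; τ_2 = 5.169/γ_2.
Total proper time: 6.126 + τ_2 = 9.735, so τ_2 = 9.735 − 6.126 = 3.609 s.
γ_2 = 5.169/3.609 = 1.432; β = √(1 − 1/γ²) = √0.5126.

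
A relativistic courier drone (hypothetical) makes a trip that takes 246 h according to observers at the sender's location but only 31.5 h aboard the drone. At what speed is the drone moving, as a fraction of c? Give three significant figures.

The proper time is measured aboard the drone (both events occur at the drone's location); Δt is measured at the sender's location. γ = Δt/τ = 246/31.5 = 7.810.
β = √(1 − 1/γ²) = √(1 − 0.01640) = √0.9836

v = 0.992c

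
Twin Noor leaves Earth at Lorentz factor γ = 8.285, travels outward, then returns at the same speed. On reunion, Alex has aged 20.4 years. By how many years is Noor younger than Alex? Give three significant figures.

Δt − τ = 17.9 years

γ = 8.285
Noor's elapsed proper time: τ = 20.4/8.285 = 2.462 years.
Age gap = Δt − τ = 20.4 − 2.462 years.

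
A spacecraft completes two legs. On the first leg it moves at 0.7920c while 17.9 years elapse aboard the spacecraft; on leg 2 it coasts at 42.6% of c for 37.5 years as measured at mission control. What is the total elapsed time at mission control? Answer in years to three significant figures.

Leg 1: γ = 1/√(1 − 0.7920²) = 1/√0.3727 = 1.638; Δt_1 = 1.638 × 17.9 = 29.32 years.
Leg 2: 37.5 years is already measured at mission control.
Total: 29.32 + 37.50 years.

Δt = 66.8 years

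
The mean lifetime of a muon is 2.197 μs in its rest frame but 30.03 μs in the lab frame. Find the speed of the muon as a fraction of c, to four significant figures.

β = 0.9973

γ = Δt/τ₀ = 30.03/2.197 = 13.67
β = √(1 − 1/γ²) = √(1 − 0.005352) = √0.9946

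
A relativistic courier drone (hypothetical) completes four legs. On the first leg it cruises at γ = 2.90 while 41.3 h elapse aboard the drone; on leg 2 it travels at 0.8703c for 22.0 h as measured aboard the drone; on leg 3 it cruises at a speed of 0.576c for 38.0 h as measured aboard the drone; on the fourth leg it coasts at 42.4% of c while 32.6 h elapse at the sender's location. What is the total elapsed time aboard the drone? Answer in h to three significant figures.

Leg 1: 41.3 h is already measured aboard the drone.
Leg 2: 22.0 h is already measured aboard the drone.
Leg 3: 38.0 h is already measured aboard the drone.
Leg 4: β = 0.424; γ = 1/√(1 − 0.424²) = 1/√0.8202 = 1.104; τ_4 = 32.6/1.104 = 29.52 h.
Total: 41.30 + 22.00 + 38.00 + 29.52 h.

τ = 131 h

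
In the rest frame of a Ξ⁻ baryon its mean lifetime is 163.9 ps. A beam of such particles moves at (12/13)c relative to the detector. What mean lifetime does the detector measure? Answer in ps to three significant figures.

Δt = 426 ps

γ = 1/√(1 − (12/13)²) = 13/5 = 2.600
The rest-frame lifetime is the proper time; the lab measures the dilated interval Δt = γτ₀ = 2.600 × 163.9 ps.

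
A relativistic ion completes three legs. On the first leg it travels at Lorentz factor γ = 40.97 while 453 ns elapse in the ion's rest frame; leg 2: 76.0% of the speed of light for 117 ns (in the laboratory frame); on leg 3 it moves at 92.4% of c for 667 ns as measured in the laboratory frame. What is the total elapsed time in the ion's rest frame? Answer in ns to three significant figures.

τ = 784 ns

Leg 1: 453 ns is already measured in the ion's rest frame.
Leg 2: β = 0.760; γ = 1/√(1 − 0.760²) = 1/√0.4224 = 1.539; τ_2 = 117/1.539 = 76.04 ns.
Leg 3: β = 0.924; γ = 1/√(1 − 0.924²) = 1/√0.1462 = 2.615; τ_3 = 667/2.615 = 255.1 ns.
Total: 453.0 + 76.04 + 255.1 ns.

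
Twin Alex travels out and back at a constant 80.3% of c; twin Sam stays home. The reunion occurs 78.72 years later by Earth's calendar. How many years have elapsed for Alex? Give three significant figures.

β = 0.803; γ = 1/√(1 − 0.803²) = 1/√0.3552 = 1.678
Alex's clock measures proper time along the trip: τ = Δt/γ = 78.72/1.678 years.

τ = 46.9 years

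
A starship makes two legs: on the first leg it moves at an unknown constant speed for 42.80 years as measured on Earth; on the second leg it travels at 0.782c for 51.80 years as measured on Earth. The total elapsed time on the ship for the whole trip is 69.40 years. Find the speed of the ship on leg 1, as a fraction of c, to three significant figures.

β = 0.498

Leg 1: speed unknown; τ_1 = 42.80/γ_1.
Leg 2: γ = 1/√(1 − 0.782²) = 1/√0.3885 = 1.604; τ_2 = 51.80/1.604 = 32.29 years.
Total proper time: τ_1 + 32.29 = 69.40, so τ_1 = 69.40 − 32.29 = 37.11 years.
γ_1 = 42.80/37.11 = 1.153; β = √(1 − 1/γ²) = √0.2480.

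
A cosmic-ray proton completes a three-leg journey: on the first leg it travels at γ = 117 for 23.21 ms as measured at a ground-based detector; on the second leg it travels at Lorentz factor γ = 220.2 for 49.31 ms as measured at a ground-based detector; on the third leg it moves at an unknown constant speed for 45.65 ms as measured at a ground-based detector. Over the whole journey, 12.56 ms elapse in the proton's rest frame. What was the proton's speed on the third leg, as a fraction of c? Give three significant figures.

β = 0.964

Leg 1: γ = 117; τ_1 = 23.21/117.0 = 0.1984 ms.
Leg 2: γ = 220.2; τ_2 = 49.31/220.2 = 0.2239 ms.
Leg 3: speed unknown; τ_3 = 45.65/γ_3.
Total proper time: 0.1984 + 0.2239 + τ_3 = 12.56, so τ_3 = 12.56 − 0.4223 = 12.14 ms.
γ_3 = 45.65/12.14 = 3.761; β = √(1 − 1/γ²) = √0.9293.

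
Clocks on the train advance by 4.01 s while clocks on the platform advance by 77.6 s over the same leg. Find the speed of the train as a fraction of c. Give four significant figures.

The proper time is measured on the train (both events occur at the train's location); Δt is measured on the platform. γ = Δt/τ = 77.6/4.01 = 19.35.
β = √(1 − 1/γ²) = √(1 − 0.002670) = √0.9973

β = 0.9987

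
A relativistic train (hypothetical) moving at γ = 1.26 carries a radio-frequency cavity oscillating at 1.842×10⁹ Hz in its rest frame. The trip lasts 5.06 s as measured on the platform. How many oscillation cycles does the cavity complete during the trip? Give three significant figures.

γ = 1.26
The oscillator's own cycle count is N = f × τ where τ is the proper time on the train. τ = Δt/γ = 5.06/1.260 = 4.016 s = 4.016×10⁰ s.
N = 1.842×10⁹ × 4.016×10⁰ = 7.397×10⁹.

N = 7.40×10⁹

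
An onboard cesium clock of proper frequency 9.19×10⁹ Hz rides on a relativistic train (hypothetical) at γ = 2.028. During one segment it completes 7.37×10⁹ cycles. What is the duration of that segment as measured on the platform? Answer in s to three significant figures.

γ = 2.028
Proper time for N cycles: τ = N/f = 7.37×10⁹/(9.19×10⁹) = 8.020×10⁻¹ s = 0.8020 s.
Lab-frame duration Δt = γτ = 2.028 × 0.8020 = 1.626 s.

Δt = 1.63 s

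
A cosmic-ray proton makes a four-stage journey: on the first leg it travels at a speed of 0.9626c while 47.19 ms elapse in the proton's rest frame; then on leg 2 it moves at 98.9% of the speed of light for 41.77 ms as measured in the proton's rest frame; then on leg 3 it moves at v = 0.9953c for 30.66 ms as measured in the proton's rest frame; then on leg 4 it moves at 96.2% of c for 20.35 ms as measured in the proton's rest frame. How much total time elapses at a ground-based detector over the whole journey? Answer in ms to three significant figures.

Δt = 848 ms

Leg 1: γ = 1/√(1 − 0.9626²) = 1/√0.07340 = 3.691; Δt_1 = 3.691 × 47.19 = 174.2 ms.
Leg 2: β = 0.989; γ = 1/√(1 − 0.989²) = 1/√0.02188 = 6.761; Δt_2 = 6.761 × 41.77 = 282.4 ms.
Leg 3: γ = 1/√(1 − 0.9953²) = 1/√0.009378 = 10.33; Δt_3 = 10.33 × 30.66 = 316.6 ms.
Leg 4: β = 0.962; γ = 1/√(1 − 0.962²) = 1/√0.07456 = 3.662; Δt_4 = 3.662 × 20.35 = 74.53 ms.
Total: 174.2 + 282.4 + 316.6 + 74.53 ms.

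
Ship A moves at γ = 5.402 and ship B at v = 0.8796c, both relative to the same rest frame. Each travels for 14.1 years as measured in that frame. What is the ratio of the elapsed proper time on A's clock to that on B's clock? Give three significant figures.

τ_A/τ_B = 0.389

A: γ = 5.402. B: γ = 1/√(1 − 0.8796²) = 1/√0.2263 = 2.102.
τ_A/τ_B = γ_B/γ_A = 2.102/5.402 = 0.3891, so τ_A/τ_B = 0.3891.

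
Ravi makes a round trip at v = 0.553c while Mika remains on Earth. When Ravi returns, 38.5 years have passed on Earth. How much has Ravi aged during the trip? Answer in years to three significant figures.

τ = 32.1 years

γ = 1/√(1 − 0.553²) = 1/√0.6942 = 1.200
Ravi's clock measures proper time along the trip: τ = Δt/γ = 38.5/1.200 years.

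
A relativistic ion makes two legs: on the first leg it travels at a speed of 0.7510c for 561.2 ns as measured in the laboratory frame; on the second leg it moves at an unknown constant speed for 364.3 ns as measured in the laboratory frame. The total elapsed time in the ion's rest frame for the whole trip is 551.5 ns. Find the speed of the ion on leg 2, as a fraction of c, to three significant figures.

β = 0.868

Leg 1: γ = 1/√(1 − 0.7510²) = 1/√0.4360 = 1.514; τ_1 = 561.2/1.514 = 370.6 ns.
Leg 2: speed unknown; τ_2 = 364.3/γ_2.
Total proper time: 370.6 + τ_2 = 551.5, so τ_2 = 551.5 − 370.6 = 180.9 ns.
γ_2 = 364.3/180.9 = 2.013; β = √(1 − 1/γ²) = √0.7533.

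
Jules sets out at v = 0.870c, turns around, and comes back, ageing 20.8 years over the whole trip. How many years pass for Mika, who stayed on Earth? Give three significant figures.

Δt = 42.2 years

γ = 1/√(1 − 0.870²) = 1/√0.2431 = 2.028
Earth-frame duration is the dilated interval: Δt = γτ = 2.028 × 20.8 years.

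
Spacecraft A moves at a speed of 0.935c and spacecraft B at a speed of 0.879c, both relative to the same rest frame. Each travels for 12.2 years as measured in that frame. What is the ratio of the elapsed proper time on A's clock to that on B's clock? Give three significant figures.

A: γ = 1/√(1 − 0.935²) = 1/√0.1258 = 2.820. B: γ = 1/√(1 − 0.879²) = 1/√0.2274 = 2.097.
τ_A/τ_B = γ_B/γ_A = 2.097/2.820 = 0.7438, so τ_A/τ_B = 0.7438.

τ_A/τ_B = 0.744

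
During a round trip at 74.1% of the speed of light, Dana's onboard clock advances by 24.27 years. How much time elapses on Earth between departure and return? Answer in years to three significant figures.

β = 0.741; γ = 1/√(1 − 0.741²) = 1/√0.4509 = 1.489
Earth-frame duration is the dilated interval: Δt = γτ = 1.489 × 24.27 years.

Δt = 36.1 years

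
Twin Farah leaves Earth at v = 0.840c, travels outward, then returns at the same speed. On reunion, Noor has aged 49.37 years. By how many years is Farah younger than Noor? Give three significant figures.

Δt − τ = 22.6 years

γ = 1/√(1 − 0.840²) = 1/√0.2944 = 1.843
Farah's elapsed proper time: τ = 49.37/1.843 = 26.79 years.
Age gap = Δt − τ = 49.37 − 26.79 years.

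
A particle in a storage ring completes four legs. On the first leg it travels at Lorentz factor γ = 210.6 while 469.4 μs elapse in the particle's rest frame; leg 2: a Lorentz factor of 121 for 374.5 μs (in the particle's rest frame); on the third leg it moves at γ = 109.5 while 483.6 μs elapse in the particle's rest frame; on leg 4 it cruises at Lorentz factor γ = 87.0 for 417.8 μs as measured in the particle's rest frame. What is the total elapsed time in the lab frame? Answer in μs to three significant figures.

Δt = 2.33×10⁵ μs

Leg 1: γ = 210.6; Δt_1 = 210.6 × 469.4 = 9.886×10⁴ μs.
Leg 2: γ = 121; Δt_2 = 121.0 × 374.5 = 4.531×10⁴ μs.
Leg 3: γ = 109.5; Δt_3 = 109.5 × 483.6 = 5.295×10⁴ μs.
Leg 4: γ = 87.0; Δt_4 = 87.00 × 417.8 = 3.635×10⁴ μs.
Total: 9.886×10⁴ + 4.531×10⁴ + 5.295×10⁴ + 3.635×10⁴ μs.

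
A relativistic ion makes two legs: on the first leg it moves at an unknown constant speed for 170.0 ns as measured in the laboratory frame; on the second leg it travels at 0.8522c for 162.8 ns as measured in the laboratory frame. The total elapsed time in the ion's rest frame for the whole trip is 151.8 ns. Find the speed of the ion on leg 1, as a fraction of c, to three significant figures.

Leg 1: speed unknown; τ_1 = 170.0/γ_1.
Leg 2: γ = 1/√(1 − 0.8522²) = 1/√0.2738 = 1.911; τ_2 = 162.8/1.911 = 85.18 ns.
Total proper time: τ_1 + 85.18 = 151.8, so τ_1 = 151.8 − 85.18 = 66.62 ns.
γ_1 = 170.0/66.62 = 2.552; β = √(1 − 1/γ²) = √0.8464.

β = 0.920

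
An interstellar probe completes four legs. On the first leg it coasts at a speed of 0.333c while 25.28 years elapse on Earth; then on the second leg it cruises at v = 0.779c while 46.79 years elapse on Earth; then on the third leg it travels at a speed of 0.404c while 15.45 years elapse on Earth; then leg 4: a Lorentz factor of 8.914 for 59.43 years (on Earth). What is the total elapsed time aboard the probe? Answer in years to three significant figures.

Leg 1: γ = 1/√(1 − 0.333²) = 1/√0.8891 = 1.061; τ_1 = 25.28/1.061 = 23.84 years.
Leg 2: γ = 1/√(1 − 0.779²) = 1/√0.3932 = 1.595; τ_2 = 46.79/1.595 = 29.34 years.
Leg 3: γ = 1/√(1 − 0.404²) = 1/√0.8368 = 1.093; τ_3 = 15.45/1.093 = 14.13 years.
Leg 4: γ = 8.914; τ_4 = 59.43/8.914 = 6.667 years.
Total: 23.84 + 29.34 + 14.13 + 6.667 years.

τ = 74.0 years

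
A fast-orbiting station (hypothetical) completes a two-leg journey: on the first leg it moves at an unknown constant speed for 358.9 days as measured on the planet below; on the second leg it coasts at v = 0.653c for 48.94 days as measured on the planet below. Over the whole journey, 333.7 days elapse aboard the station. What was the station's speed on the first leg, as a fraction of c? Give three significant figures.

Leg 1: speed unknown; τ_1 = 358.9/γ_1.
Leg 2: γ = 1/√(1 − 0.653²) = 1/√0.5736 = 1.320; τ_2 = 48.94/1.320 = 37.07 days.
Total proper time: τ_1 + 37.07 = 333.7, so τ_1 = 333.7 − 37.07 = 296.6 days.
γ_1 = 358.9/296.6 = 1.210; β = √(1 − 1/γ²) = √0.3169.

β = 0.563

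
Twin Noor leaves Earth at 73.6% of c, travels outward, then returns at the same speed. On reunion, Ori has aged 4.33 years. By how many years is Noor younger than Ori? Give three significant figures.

β = 0.736; γ = 1/√(1 − 0.736²) = 1/√0.4583 = 1.477
Noor's elapsed proper time: τ = 4.33/1.477 = 2.931 years.
Age gap = Δt − τ = 4.33 − 2.931 years.

Δt − τ = 1.40 years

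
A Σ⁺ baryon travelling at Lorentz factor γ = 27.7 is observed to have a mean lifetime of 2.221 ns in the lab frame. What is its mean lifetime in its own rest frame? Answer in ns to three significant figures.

τ₀ = 0.0802 ns

γ = 27.7
The lab-frame lifetime is the dilated interval; the proper lifetime is τ₀ = Δt/γ = 2.221/27.70 ns.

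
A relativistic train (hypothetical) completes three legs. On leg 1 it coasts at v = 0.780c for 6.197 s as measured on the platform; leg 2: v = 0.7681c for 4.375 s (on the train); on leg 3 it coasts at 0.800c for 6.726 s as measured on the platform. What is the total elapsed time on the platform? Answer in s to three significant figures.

Δt = 19.8 s

Leg 1: 6.197 s is already measured on the platform.
Leg 2: γ = 1/√(1 − 0.7681²) = 1/√0.4100 = 1.562; Δt_2 = 1.562 × 4.375 = 6.832 s.
Leg 3: 6.726 s is already measured on the platform.
Total: 6.197 + 6.832 + 6.726 s.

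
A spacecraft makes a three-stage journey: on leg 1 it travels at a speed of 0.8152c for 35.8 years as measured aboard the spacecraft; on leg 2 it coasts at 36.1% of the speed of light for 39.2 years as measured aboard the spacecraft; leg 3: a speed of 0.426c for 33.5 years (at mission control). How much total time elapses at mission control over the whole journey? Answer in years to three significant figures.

Δt = 137 years

Leg 1: γ = 1/√(1 − 0.8152²) = 1/√0.3354 = 1.727; Δt_1 = 1.727 × 35.8 = 61.81 years.
Leg 2: β = 0.361; γ = 1/√(1 − 0.361²) = 1/√0.8697 = 1.072; Δt_2 = 1.072 × 39.2 = 42.03 years.
Leg 3: 33.5 years is already measured at mission control.
Total: 61.81 + 42.03 + 33.50 years.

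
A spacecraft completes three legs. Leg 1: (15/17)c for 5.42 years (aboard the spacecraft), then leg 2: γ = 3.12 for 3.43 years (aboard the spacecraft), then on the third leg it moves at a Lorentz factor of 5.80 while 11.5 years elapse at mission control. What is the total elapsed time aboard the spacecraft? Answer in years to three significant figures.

Leg 1: 5.42 years is already measured aboard the spacecraft.
Leg 2: 3.43 years is already measured aboard the spacecraft.
Leg 3: γ = 5.80; τ_3 = 11.5/5.800 = 1.983 years.
Total: 5.420 + 3.430 + 1.983 years.

τ = 10.8 years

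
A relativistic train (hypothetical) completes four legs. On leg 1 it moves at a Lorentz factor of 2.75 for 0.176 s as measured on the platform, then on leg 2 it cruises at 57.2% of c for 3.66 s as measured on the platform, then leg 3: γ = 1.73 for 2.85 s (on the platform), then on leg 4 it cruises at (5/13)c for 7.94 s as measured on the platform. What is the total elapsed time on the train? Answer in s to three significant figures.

τ = 12.0 s

Leg 1: γ = 2.75; τ_1 = 0.176/2.750 = 0.06400 s.
Leg 2: β = 0.572; γ = 1/√(1 − 0.572²) = 1/√0.6728 = 1.219; τ_2 = 3.66/1.219 = 3.002 s.
Leg 3: γ = 1.73; τ_3 = 2.85/1.730 = 1.647 s.
Leg 4: γ = 1/√(1 − (5/13)²) = 13/12 ≈ 1.083; τ_4 = 7.94/1.083 = 7.329 s.
Total: 0.06400 + 3.002 + 1.647 + 7.329 s.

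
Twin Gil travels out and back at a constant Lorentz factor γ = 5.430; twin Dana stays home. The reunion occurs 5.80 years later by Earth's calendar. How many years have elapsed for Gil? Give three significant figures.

τ = 1.07 years

γ = 5.430
Gil's clock measures proper time along the trip: τ = Δt/γ = 5.80/5.430 years.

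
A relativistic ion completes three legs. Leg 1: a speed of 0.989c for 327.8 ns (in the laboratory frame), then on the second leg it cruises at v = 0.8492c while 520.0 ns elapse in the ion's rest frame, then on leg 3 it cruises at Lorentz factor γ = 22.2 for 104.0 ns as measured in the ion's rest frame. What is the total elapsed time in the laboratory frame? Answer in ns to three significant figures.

Δt = 3620 ns

Leg 1: 327.8 ns is already measured in the laboratory frame.
Leg 2: γ = 1/√(1 − 0.8492²) = 1/√0.2789 = 1.894; Δt_2 = 1.894 × 520.0 = 984.7 ns.
Leg 3: γ = 22.2; Δt_3 = 22.20 × 104.0 = 2309 ns.
Total: 327.8 + 984.7 + 2309 ns.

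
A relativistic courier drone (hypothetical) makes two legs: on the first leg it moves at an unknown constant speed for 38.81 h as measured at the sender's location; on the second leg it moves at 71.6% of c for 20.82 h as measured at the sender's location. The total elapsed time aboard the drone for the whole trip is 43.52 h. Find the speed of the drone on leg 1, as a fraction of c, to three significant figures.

Leg 1: speed unknown; τ_1 = 38.81/γ_1.
Leg 2: β = 0.716; γ = 1/√(1 − 0.716²) = 1/√0.4873 = 1.432; τ_2 = 20.82/1.432 = 14.53 h.
Total proper time: τ_1 + 14.53 = 43.52, so τ_1 = 43.52 − 14.53 = 28.99 h.
γ_1 = 38.81/28.99 = 1.339; β = √(1 − 1/γ²) = √0.4422.

β = 0.665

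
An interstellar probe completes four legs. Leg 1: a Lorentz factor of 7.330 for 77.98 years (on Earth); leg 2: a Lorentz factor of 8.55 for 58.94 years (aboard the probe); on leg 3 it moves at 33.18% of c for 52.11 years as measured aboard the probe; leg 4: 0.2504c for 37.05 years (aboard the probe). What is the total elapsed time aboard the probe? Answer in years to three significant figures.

Leg 1: γ = 7.330; τ_1 = 77.98/7.330 = 10.64 years.
Leg 2: 58.94 years is already measured aboard the probe.
Leg 3: 52.11 years is already measured aboard the probe.
Leg 4: 37.05 years is already measured aboard the probe.
Total: 10.64 + 58.94 + 52.11 + 37.05 years.

τ = 159 years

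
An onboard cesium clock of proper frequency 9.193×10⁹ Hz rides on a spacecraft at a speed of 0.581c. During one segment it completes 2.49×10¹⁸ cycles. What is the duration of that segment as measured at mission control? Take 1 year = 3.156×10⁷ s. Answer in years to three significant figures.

Δt = 10.5 years

γ = 1/√(1 − 0.581²) = 1/√0.6624 = 1.229
Proper time for N cycles: τ = N/f = 2.49×10¹⁸/(9.193×10⁹) = 2.709×10⁸ s = 8.582 years.
Lab-frame duration Δt = γτ = 1.229 × 8.582 = 10.54 years.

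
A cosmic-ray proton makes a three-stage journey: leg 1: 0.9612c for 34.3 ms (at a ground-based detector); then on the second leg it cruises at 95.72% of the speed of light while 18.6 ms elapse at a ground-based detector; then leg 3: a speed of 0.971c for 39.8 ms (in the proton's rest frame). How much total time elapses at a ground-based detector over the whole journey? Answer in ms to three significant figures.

Leg 1: 34.3 ms is already measured at a ground-based detector.
Leg 2: 18.6 ms is already measured at a ground-based detector.
Leg 3: γ = 1/√(1 − 0.971²) = 1/√0.05716 = 4.183; Δt_3 = 4.183 × 39.8 = 166.5 ms.
Total: 34.30 + 18.60 + 166.5 ms.

Δt = 219 ms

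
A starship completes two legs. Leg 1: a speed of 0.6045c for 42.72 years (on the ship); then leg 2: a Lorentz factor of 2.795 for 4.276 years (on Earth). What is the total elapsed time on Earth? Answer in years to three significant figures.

Δt = 57.9 years

Leg 1: γ = 1/√(1 − 0.6045²) = 1/√0.6346 = 1.255; Δt_1 = 1.255 × 42.72 = 53.63 years.
Leg 2: 4.276 years is already measured on Earth.
Total: 53.63 + 4.276 years.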